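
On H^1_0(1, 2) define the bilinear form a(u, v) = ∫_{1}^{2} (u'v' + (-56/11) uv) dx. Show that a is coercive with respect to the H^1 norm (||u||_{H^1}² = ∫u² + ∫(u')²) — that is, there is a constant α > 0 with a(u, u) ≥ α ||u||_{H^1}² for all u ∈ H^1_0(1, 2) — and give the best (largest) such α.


α = (-56/11 + π^2)/(1 + π^2)

Coercivity of a(·,·) on H^1_0(1, 2) means a(u, u) ≥ α ||u||_{H^1}² for every u ∈ H^1_0.
The interval has length L = 1, and Poincaré/coercivity depend only on L. Here a(u, u) = ∫(u')² + (-56/11)·∫u².
Here c = -56/11 < 0 with |c| < (π/L)² = π^2, so coercivity still holds. The condition a(u,u) ≥ α||u||_{H^1}² reads (1−α)∫(u')² ≥ (α−c)∫u². Any admissible α is ≤ 1 (rapidly oscillating u have ∫u²/∫(u')² → 0), and α = 1 would force 0 ≥ (1−c)∫u², impossible since c < 1; so 1−α > 0. By the sharp Poincaré inequality on H^1_0 of an interval of length L, ∫(u')² ≥ (π/L)²∫u² with equality for the first sine mode sin(π(x−x₀)/L) (x₀ the left endpoint), so the inequality holds for all u iff (1−α)(π/L)² ≥ α − c, i.e. α ≤ ((π/L)² + c)/((π/L)² + 1) = (1 + c(L/π)²)/(1 + (L/π)²). (Direct route, valid since c ≤ 0: Poincaré gives c∫u² ≥ c(L/π)²∫(u')², so a(u,u) ≥ (1 + c(L/π)²)∫(u')², while ||u||_{H^1}² ≤ (1 + (L/π)²)∫(u')²; dividing yields the same α.) With (π/L)² = π^2 and c = -56/11, the largest admissible constant is α = ((π/L)² + c)/((π/L)² + 1).
Simplifying, α = (-56/11 + π^2)/(1 + π^2).


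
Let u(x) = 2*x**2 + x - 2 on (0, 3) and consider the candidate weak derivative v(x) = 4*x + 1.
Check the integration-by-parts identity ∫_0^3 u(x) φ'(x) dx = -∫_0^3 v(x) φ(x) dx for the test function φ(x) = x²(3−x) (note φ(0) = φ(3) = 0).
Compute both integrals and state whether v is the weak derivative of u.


LHS = -1107/20, RHS = -1107/20. Yes, v = u' weakly.

u(x) = 2*x**2 + x - 2, classical derivative u'(x) = 4*x + 1.
φ(x) = x²(3−x), so φ'(x) = 3*x*(2 - x).
Note φ(0) = φ(3) = 0, so the boundary term u·φ vanishes.
LHS = ∫_0^3 u(x) φ'(x) dx = ∫_0^3 (-6*x^4 + 9*x^3 + 12*x^2 - 12*x) dx. Term by term:
  ∫_0^3 -6*x^4 dx = -1458/5;  ∫_0^3 9*x^3 dx = 729/4;  ∫_0^3 12*x^2 dx = 108;
  ∫_0^3 -12*x dx = -54.
Sum: -1458/5 + 729/4 + 108 − 54 = -1107/20.
So LHS = -1107/20.
∫_0^3 v(x) φ(x) dx = ∫_0^3 (-4*x^4 + 11*x^3 + 3*x^2) dx. Term by term:
  ∫_0^3 -4*x^4 dx = -972/5;  ∫_0^3 11*x^3 dx = 891/4;  ∫_0^3 3*x^2 dx = 27.
Sum: -972/5 + 891/4 + 27 = 1107/20.
So RHS = -∫_0^3 v(x) φ(x) dx = -1107/20.
LHS = RHS, so the identity holds for this test φ.
Moreover u is smooth here and v(x) = u'(x) = 4*x + 1 pointwise, so the identity holds for every test function. Hence v is the weak derivative of u.


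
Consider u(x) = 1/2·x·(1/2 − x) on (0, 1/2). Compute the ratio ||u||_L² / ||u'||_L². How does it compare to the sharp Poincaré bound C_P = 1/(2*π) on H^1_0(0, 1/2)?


||u||_L² / ||u'||_L² = sqrt(10)/20 < C_P = 1/(2*π).

u(x) = 1/2·x·(1/2 − x), so u'(x) = 1/4 - x.
u(x) = 1/2·x·(1/2 − x) vanishes at x = 0 and x = 1/2, so u ∈ H^1_0(0, 1/2). Differentiate via the product rule and integrate the resulting polynomials term by term.
  ∫_0^1/2 u² dx = ∫_0^1/2 (x^4/4 - x^3/4 + x^2/16) dx. Term by term:
    ∫_0^1/2 x^4/4 dx = 1/640;  ∫_0^1/2 -x^3/4 dx = -1/256;  ∫_0^1/2 x^2/16 dx = 1/384.
  Sum: 1/640 − 1/256 + 1/384 = 1/3840.
  ∫_0^1/2 (u')² dx = ∫_0^1/2 (x^2 - x/2 + 1/16) dx. Term by term:
    ∫_0^1/2 x^2 dx = 1/24;  ∫_0^1/2 -x/2 dx = -1/16;  ∫_0^1/2 1/16 dx = 1/32.
  Sum: 1/24 − 1/16 + 1/32 = 1/96.
∫_0^1/2 u² dx = 1/3840, so ||u||_L² = sqrt(15)/240.
∫_0^1/2 (u')² dx = 1/96, so ||u'||_L² = sqrt(6)/24.
Ratio ||u||_L² / ||u'||_L² = sqrt(10)/20.
Sharp Poincaré constant on H^1_0(0, 1/2) is C_P = L/π = 1/(2*π), achieved by sin(2*π·x).
A polynomial bump cannot attain the sharp Poincaré constant (only the first sine eigenfunction does), so the ratio is strictly less than C_P, consistent with ||u||_L² ≤ C_P ||u'||_L².


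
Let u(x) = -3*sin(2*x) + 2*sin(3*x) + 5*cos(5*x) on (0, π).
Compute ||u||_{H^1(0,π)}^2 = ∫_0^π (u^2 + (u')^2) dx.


||u||_{H^1(0,π)}^2 = 1040/7 + 735*π/2

u'(x) = -25*sin(5*x) - 6*cos(2*x) + 6*cos(3*x).
Expand u² and (u')² and integrate term by term on (0, π), using: for integers n ≥ 1, ∫_0^π sin²(nx) dx = ∫_0^π cos²(nx) dx = π/2; for n ≠ n', ∫_0^π sin(nx)sin(n'x) dx = ∫_0^π cos(nx)cos(n'x) dx = 0; and by product-to-sum, ∫_0^π sin(nx)cos(n'x) dx = ½∫_0^π [sin((n+n')x) + sin((n−n')x)] dx, which is 0 when n+n' is even and 2n/(n²−n'²) when n+n' is odd (it need not vanish on (0, π)).
  u² squared terms: (-3)²·∫sin(2x)² dx = 9·π/2 = 9*π/2;  (2)²·∫sin(3x)² dx = 4·π/2 = 2*π;  (5)²·∫cos(5x)² dx = 25·π/2 = 25*π/2.
  u² cross terms: 2·(-3)·(2)·∫sin(2x)·sin(3x) dx = -12·(0) = 0;  2·(-3)·(5)·∫sin(2x)·cos(5x) dx = -30·(-4/21) = 40/7;  2·(2)·(5)·∫sin(3x)·cos(5x) dx = 20·(0) = 0.
  So ∫_0^π u² dx = 9*π/2 + 2*π + 25*π/2 + 0 + 40/7 + 0 = 40/7 + 19*π.
  (u')² squared terms: (-25)²·∫sin(5x)² dx = 625·π/2 = 625*π/2;  (-6)²·∫cos(2x)² dx = 36·π/2 = 18*π;  (6)²·∫cos(3x)² dx = 36·π/2 = 18*π.
  (u')² cross terms: 2·(-25)·(-6)·∫sin(5x)·cos(2x) dx = 300·(10/21) = 1000/7;  2·(-25)·(6)·∫sin(5x)·cos(3x) dx = -300·(0) = 0;  2·(-6)·(6)·∫cos(2x)·cos(3x) dx = -72·(0) = 0.
  So ∫_0^π (u')² dx = 625*π/2 + 18*π + 18*π + 1000/7 + 0 + 0 = 1000/7 + 697*π/2.
||u||_{H^1}^2 = (40/7 + 19*π) + (1000/7 + 697*π/2) = 1040/7 + 735*π/2.


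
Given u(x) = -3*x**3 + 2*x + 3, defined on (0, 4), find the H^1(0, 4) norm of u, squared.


||u||_{H^1}^2 = 3518516/105

The H^1 norm (squared) on an interval (0, L) is
  ||u||_{H^1}^2 = ∫_0^L u(x)^2 dx + ∫_0^L u'(x)^2 dx.
Compute u'(x) = 2 - 9*x**2.
Then u(x)^2 = 9*x**6 - 12*x**4 - 18*x**3 + 4*x**2 + 12*x + 9 and u'(x)^2 = 81*x**4 - 36*x**2 + 4.
Integrate each monomial from 0 to 4 using ∫_0^4 c·x^n dx = c·4^(n+1)/(n+1):
  ∫_0^4 u(x)^2 dx = ∫_0^4 (9*x^6 - 12*x^4 - 18*x^3 + 4*x^2 + 12*x + 9) dx. Term by term:
    ∫_0^4 9*x^6 dx = 147456/7;  ∫_0^4 -12*x^4 dx = -12288/5;  ∫_0^4 -18*x^3 dx = -1152;
    ∫_0^4 4*x^2 dx = 256/3;  ∫_0^4 12*x dx = 96;  ∫_0^4 9 dx = 36.
  Sum: 147456/7 − 12288/5 − 1152 + 256/3 + 96 + 36 = 1855652/105.
  ∫_0^4 u'(x)^2 dx = ∫_0^4 (81*x^4 - 36*x^2 + 4) dx. Term by term:
    ∫_0^4 81*x^4 dx = 82944/5;  ∫_0^4 -36*x^2 dx = -768;  ∫_0^4 4 dx = 16.
  Sum: 82944/5 − 768 + 16 = 79184/5.
Adding: ||u||_{H^1}^2 = 1855652/105 + 79184/5 = 3518516/105.


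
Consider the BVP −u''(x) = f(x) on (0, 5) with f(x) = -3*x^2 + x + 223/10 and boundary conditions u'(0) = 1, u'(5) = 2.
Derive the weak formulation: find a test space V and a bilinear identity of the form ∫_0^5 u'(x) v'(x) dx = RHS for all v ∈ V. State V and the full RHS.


V = H^1(0, 5) (v unrestricted at boundary; u is determined up to an additive constant); weak form: ∫_0^5 u'v' dx = ∫_0^5 (-3*x^2 + x + 223/10) v dx + 2·v(5) − v(0) for all v ∈ V.

Multiply both sides by a test function v and integrate from 0 to 5:
  ∫_0^5 −u''(x) v(x) dx = ∫_0^5 f(x) v(x) dx.
Integrate the LHS by parts once:
  ∫_0^5 −u'' v dx = −[u'(x) v(x)]_0^5 + ∫_0^5 u'(x) v'(x) dx.
Thus ∫_0^5 u'(x) v'(x) dx = ∫_0^5 f(x) v(x) dx + [u'(x) v(x)]_0^5.
Choose V so that boundary terms are either known or forced to vanish.
u has inhomogeneous Neumann u'(0) = 1, u'(5) = 2. [u' v]_0^5 = (2)·v(5) − (1)·v(0) = 2·v(5) − v(0). Take V = H^1(0, 5); boundary term becomes part of RHS.
Weak formulation: find u (satisfying any essential BC) such that ∫_0^5 u'(x) v'(x) dx = ∫_0^5 f v dx + 2·v(5) − v(0) for all v ∈ V (Neumann data are natural BCs: they enter the RHS as boundary terms).
Substituting f(x) = -3*x^2 + x + 223/10, the right-hand side is ∫_0^5 (-3*x^2 + x + 223/10) v dx + 2·v(5) − v(0).
Compatibility check (pure Neumann): taking v ≡ 1 ∈ V gives 0 = ∫_0^5 f dx + (2) − (1), i.e. ∫_0^5 f dx must equal u'(0) − u'(5) = -1. Indeed ∫_0^5 (-3*x^2 + x + 223/10) dx = -1, so the data are compatible. The solution is then unique only up to an additive constant (fix it e.g. by requiring ∫_0^5 u dx = 0).


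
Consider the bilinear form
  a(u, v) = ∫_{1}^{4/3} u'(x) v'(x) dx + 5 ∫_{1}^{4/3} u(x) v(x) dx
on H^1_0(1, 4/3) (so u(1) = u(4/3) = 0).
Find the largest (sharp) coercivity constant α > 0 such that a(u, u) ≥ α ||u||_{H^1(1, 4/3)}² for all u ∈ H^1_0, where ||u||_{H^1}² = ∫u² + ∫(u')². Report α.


α = 1

Coercivity of a(·,·) on H^1_0(1, 4/3) means a(u, u) ≥ α ||u||_{H^1}² for every u ∈ H^1_0.
The interval has length L = 1/3, and Poincaré/coercivity depend only on L. Here a(u, u) = ∫(u')² + (5)·∫u².
Here c = 5 ≥ 1, so a(u,u) = ∫(u')² + c∫u² ≥ ∫(u')² + ∫u² = ||u||_{H^1}², i.e. α = 1 works. No larger α is possible: a(u,u) ≥ α||u||_{H^1}² means (1−α)∫(u')² ≥ (α−c)∫u², and for the modes u_n = sin(nπ(x−x₀)/L) (x₀ the left endpoint) one has ∫u_n²/∫(u_n')² = (L/(nπ))² → 0, so a(u_n,u_n)/||u_n||_{H^1}² → 1. Hence the optimal constant is α = 1.
Therefore α = 1.


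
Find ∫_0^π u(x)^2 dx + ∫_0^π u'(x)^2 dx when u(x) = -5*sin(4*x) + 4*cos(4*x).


||u||_{H^1(0,π)}^2 = 697*π/2

u'(x) = -16*sin(4*x) - 20*cos(4*x).
Expand u² and (u')² and integrate term by term on (0, π), using: for integers n ≥ 1, ∫_0^π sin²(nx) dx = ∫_0^π cos²(nx) dx = π/2; for n ≠ n', ∫_0^π sin(nx)sin(n'x) dx = ∫_0^π cos(nx)cos(n'x) dx = 0; and by product-to-sum, ∫_0^π sin(nx)cos(n'x) dx = ½∫_0^π [sin((n+n')x) + sin((n−n')x)] dx, which is 0 when n+n' is even and 2n/(n²−n'²) when n+n' is odd (it need not vanish on (0, π)).
  u² squared terms: (-5)²·∫sin(4x)² dx = 25·π/2 = 25*π/2;  (4)²·∫cos(4x)² dx = 16·π/2 = 8*π.
  u² cross terms: 2·(-5)·(4)·∫sin(4x)·cos(4x) dx = -40·(0) = 0.
  So ∫_0^π u² dx = 25*π/2 + 8*π + 0 = 41*π/2.
  (u')² squared terms: (-20)²·∫cos(4x)² dx = 400·π/2 = 200*π;  (-16)²·∫sin(4x)² dx = 256·π/2 = 128*π.
  (u')² cross terms: 2·(-20)·(-16)·∫cos(4x)·sin(4x) dx = 640·(0) = 0.
  So ∫_0^π (u')² dx = 200*π + 128*π + 0 = 328*π.
||u||_{H^1}^2 = (41*π/2) + (328*π) = 697*π/2.


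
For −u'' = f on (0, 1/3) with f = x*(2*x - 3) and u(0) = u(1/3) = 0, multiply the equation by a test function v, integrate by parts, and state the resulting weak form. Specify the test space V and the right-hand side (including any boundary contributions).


V = H^1_0(0, 1/3) (so v(0) = v(1/3) = 0); weak form: ∫_0^1/3 u'v' dx = ∫_0^1/3 (x*(2*x - 3)) v dx for all v ∈ V.

Multiply both sides by a test function v and integrate from 0 to 1/3:
  ∫_0^1/3 −u''(x) v(x) dx = ∫_0^1/3 f(x) v(x) dx.
Integrate the LHS by parts once:
  ∫_0^1/3 −u'' v dx = −[u'(x) v(x)]_0^1/3 + ∫_0^1/3 u'(x) v'(x) dx.
Thus ∫_0^1/3 u'(x) v'(x) dx = ∫_0^1/3 f(x) v(x) dx + [u'(x) v(x)]_0^1/3.
Choose V so that boundary terms are either known or forced to vanish.
u is Dirichlet: u(0) = u(1/3) = 0. Let V = H^1_0(0, 1/3); then v(0) = v(1/3) = 0, and [u' v]_0^1/3 = 0.
Weak formulation: find u (satisfying any essential BC) such that ∫_0^1/3 u'(x) v'(x) dx = ∫_0^1/3 f v dx for all v ∈ V.
Substituting f(x) = x*(2*x - 3), the right-hand side is ∫_0^1/3 (x*(2*x - 3)) v dx.


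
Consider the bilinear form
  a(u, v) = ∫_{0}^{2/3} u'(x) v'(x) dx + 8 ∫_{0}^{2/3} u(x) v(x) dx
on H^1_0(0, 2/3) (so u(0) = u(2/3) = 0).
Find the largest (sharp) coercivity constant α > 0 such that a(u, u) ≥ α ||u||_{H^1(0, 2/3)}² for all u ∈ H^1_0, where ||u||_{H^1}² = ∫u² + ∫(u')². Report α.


α = 1

Coercivity of a(·,·) on H^1_0(0, 2/3) means a(u, u) ≥ α ||u||_{H^1}² for every u ∈ H^1_0.
The interval has length L = 2/3, and Poincaré/coercivity depend only on L. Here a(u, u) = ∫(u')² + (8)·∫u².
Here c = 8 ≥ 1, so a(u,u) = ∫(u')² + c∫u² ≥ ∫(u')² + ∫u² = ||u||_{H^1}², i.e. α = 1 works. No larger α is possible: a(u,u) ≥ α||u||_{H^1}² means (1−α)∫(u')² ≥ (α−c)∫u², and for the modes u_n = sin(nπ(x−x₀)/L) (x₀ the left endpoint) one has ∫u_n²/∫(u_n')² = (L/(nπ))² → 0, so a(u_n,u_n)/||u_n||_{H^1}² → 1. Hence the optimal constant is α = 1.
Therefore α = 1.


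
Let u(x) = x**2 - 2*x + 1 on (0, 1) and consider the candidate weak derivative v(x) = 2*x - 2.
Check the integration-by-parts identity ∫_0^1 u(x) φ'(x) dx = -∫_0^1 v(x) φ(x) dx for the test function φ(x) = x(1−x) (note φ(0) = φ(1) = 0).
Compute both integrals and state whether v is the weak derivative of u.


LHS = 1/6, RHS = 1/6. Yes, v = u' weakly.

u(x) = x**2 - 2*x + 1, classical derivative u'(x) = 2*x - 2.
φ(x) = x(1−x), so φ'(x) = 1 - 2*x.
Note φ(0) = φ(1) = 0, so the boundary term u·φ vanishes.
LHS = ∫_0^1 u(x) φ'(x) dx = ∫_0^1 (-2*x^3 + 5*x^2 - 4*x + 1) dx. Term by term:
  ∫_0^1 -2*x^3 dx = -1/2;  ∫_0^1 5*x^2 dx = 5/3;  ∫_0^1 -4*x dx = -2;
  ∫_0^1 1 dx = 1.
Sum: -1/2 + 5/3 − 2 + 1 = 1/6.
So LHS = 1/6.
∫_0^1 v(x) φ(x) dx = ∫_0^1 (-2*x^3 + 4*x^2 - 2*x) dx. Term by term:
  ∫_0^1 -2*x^3 dx = -1/2;  ∫_0^1 4*x^2 dx = 4/3;  ∫_0^1 -2*x dx = -1.
Sum: -1/2 + 4/3 − 1 = -1/6.
So RHS = -∫_0^1 v(x) φ(x) dx = 1/6.
LHS = RHS, so the identity holds for this test φ.
Moreover u is smooth here and v(x) = u'(x) = 2*x - 2 pointwise, so the identity holds for every test function. Hence v is the weak derivative of u.


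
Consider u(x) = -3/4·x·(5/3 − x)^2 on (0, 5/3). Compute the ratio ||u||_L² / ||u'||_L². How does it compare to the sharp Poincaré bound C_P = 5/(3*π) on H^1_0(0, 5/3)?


||u||_L² / ||u'||_L² = 5*sqrt(14)/42 < C_P = 5/(3*π).

u(x) = -3/4·x·(5/3 − x)^2, so u'(x) = (5 - 9*x)*(3*x - 5)/12.
u(x) = -3/4·x·(5/3 − x)^2 vanishes at x = 0 and x = 5/3, so u ∈ H^1_0(0, 5/3). Differentiate via the product rule and integrate the resulting polynomials term by term.
  ∫_0^5/3 u² dx = ∫_0^5/3 (9*x^6/16 - 15*x^5/4 + 75*x^4/8 - 125*x^3/12 + 625*x^2/144) dx. Term by term:
    ∫_0^5/3 9*x^6/16 dx = 78125/27216;  ∫_0^5/3 -15*x^5/4 dx = -78125/5832;  ∫_0^5/3 75*x^4/8 dx = 15625/648;
    ∫_0^5/3 -125*x^3/12 dx = -78125/3888;  ∫_0^5/3 625*x^2/144 dx = 78125/11664.
  Sum: 78125/27216 − 78125/5832 + 15625/648 − 78125/3888 + 78125/11664 = 15625/81648.
  ∫_0^5/3 (u')² dx = ∫_0^5/3 (81*x^4/16 - 45*x^3/2 + 275*x^2/8 - 125*x/6 + 625/144) dx. Term by term:
    ∫_0^5/3 81*x^4/16 dx = 625/48;  ∫_0^5/3 -45*x^3/2 dx = -3125/72;  ∫_0^5/3 275*x^2/8 dx = 34375/648;
    ∫_0^5/3 -125*x/6 dx = -3125/108;  ∫_0^5/3 625/144 dx = 3125/432.
  Sum: 625/48 − 3125/72 + 34375/648 − 3125/108 + 3125/432 = 625/648.
∫_0^5/3 u² dx = 15625/81648, so ||u||_L² = 125*sqrt(7)/756.
∫_0^5/3 (u')² dx = 625/648, so ||u'||_L² = 25*sqrt(2)/36.
Ratio ||u||_L² / ||u'||_L² = 5*sqrt(14)/42.
Sharp Poincaré constant on H^1_0(0, 5/3) is C_P = L/π = 5/(3*π), achieved by sin(3*π/5·x).
A polynomial bump cannot attain the sharp Poincaré constant (only the first sine eigenfunction does), so the ratio is strictly less than C_P, consistent with ||u||_L² ≤ C_P ||u'||_L².


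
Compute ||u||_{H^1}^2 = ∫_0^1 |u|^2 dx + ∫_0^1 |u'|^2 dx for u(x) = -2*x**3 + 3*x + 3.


||u||_{H^1}^2 = 713/35

The H^1 norm (squared) on an interval (0, L) is
  ||u||_{H^1}^2 = ∫_0^L u(x)^2 dx + ∫_0^L u'(x)^2 dx.
Compute u'(x) = 3 - 6*x**2.
Then u(x)^2 = 4*x**6 - 12*x**4 - 12*x**3 + 9*x**2 + 18*x + 9 and u'(x)^2 = 36*x**4 - 36*x**2 + 9.
Integrate each monomial from 0 to 1 using ∫_0^1 c·x^n dx = c·1^(n+1)/(n+1):
  ∫_0^1 u(x)^2 dx = ∫_0^1 (4*x^6 - 12*x^4 - 12*x^3 + 9*x^2 + 18*x + 9) dx. Term by term:
    ∫_0^1 4*x^6 dx = 4/7;  ∫_0^1 -12*x^4 dx = -12/5;  ∫_0^1 -12*x^3 dx = -3;
    ∫_0^1 9*x^2 dx = 3;  ∫_0^1 18*x dx = 9;  ∫_0^1 9 dx = 9.
  Sum: 4/7 − 12/5 − 3 + 3 + 9 + 9 = 566/35.
  ∫_0^1 u'(x)^2 dx = ∫_0^1 (36*x^4 - 36*x^2 + 9) dx. Term by term:
    ∫_0^1 36*x^4 dx = 36/5;  ∫_0^1 -36*x^2 dx = -12;  ∫_0^1 9 dx = 9.
  Sum: 36/5 − 12 + 9 = 21/5.
Adding: ||u||_{H^1}^2 = 566/35 + 21/5 = 713/35.


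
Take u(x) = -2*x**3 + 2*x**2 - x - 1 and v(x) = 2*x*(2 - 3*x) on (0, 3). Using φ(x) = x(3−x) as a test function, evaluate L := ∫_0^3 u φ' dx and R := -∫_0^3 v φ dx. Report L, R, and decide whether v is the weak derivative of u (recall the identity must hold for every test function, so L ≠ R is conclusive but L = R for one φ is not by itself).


LHS = 252/5, RHS = 459/10. No, v is not the weak derivative of u.

u(x) = -2*x**3 + 2*x**2 - x - 1, classical derivative u'(x) = -6*x**2 + 4*x - 1.
φ(x) = x(3−x), so φ'(x) = 3 - 2*x.
Note φ(0) = φ(3) = 0, so the boundary term u·φ vanishes.
LHS = ∫_0^3 u(x) φ'(x) dx = ∫_0^3 (4*x^4 - 10*x^3 + 8*x^2 - x - 3) dx. Term by term:
  ∫_0^3 4*x^4 dx = 972/5;  ∫_0^3 -10*x^3 dx = -405/2;  ∫_0^3 8*x^2 dx = 72;
  ∫_0^3 -x dx = -9/2;  ∫_0^3 -3 dx = -9.
Sum: 972/5 − 405/2 + 72 − 9/2 − 9 = 252/5.
So LHS = 252/5.
∫_0^3 v(x) φ(x) dx = ∫_0^3 (6*x^4 - 22*x^3 + 12*x^2) dx. Term by term:
  ∫_0^3 6*x^4 dx = 1458/5;  ∫_0^3 -22*x^3 dx = -891/2;  ∫_0^3 12*x^2 dx = 108.
Sum: 1458/5 − 891/2 + 108 = -459/10.
So RHS = -∫_0^3 v(x) φ(x) dx = 459/10.
LHS − RHS = 9/2 ≠ 0, so the identity fails.
(For a valid weak derivative the identity must hold for EVERY test function, in particular this one. The failure shows v is NOT the weak derivative of u.)
Correct weak derivative would be u'(x) = -6*x**2 + 4*x - 1.


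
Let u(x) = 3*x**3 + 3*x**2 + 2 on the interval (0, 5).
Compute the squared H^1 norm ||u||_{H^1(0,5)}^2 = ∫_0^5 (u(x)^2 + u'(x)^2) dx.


||u||_{H^1}^2 = 1570390/7

The H^1 norm (squared) on an interval (0, L) is
  ||u||_{H^1}^2 = ∫_0^L u(x)^2 dx + ∫_0^L u'(x)^2 dx.
Compute u'(x) = 9*x**2 + 6*x.
Then u(x)^2 = 9*x**6 + 18*x**5 + 9*x**4 + 12*x**3 + 12*x**2 + 4 and u'(x)^2 = 81*x**4 + 108*x**3 + 36*x**2.
Integrate each monomial from 0 to 5 using ∫_0^5 c·x^n dx = c·5^(n+1)/(n+1):
  ∫_0^5 u(x)^2 dx = ∫_0^5 (9*x^6 + 18*x^5 + 9*x^4 + 12*x^3 + 12*x^2 + 4) dx. Term by term:
    ∫_0^5 9*x^6 dx = 703125/7;  ∫_0^5 18*x^5 dx = 46875;  ∫_0^5 9*x^4 dx = 5625;
    ∫_0^5 12*x^3 dx = 1875;  ∫_0^5 12*x^2 dx = 500;  ∫_0^5 4 dx = 20.
  Sum: 703125/7 + 46875 + 5625 + 1875 + 500 + 20 = 1087390/7.
  ∫_0^5 u'(x)^2 dx = ∫_0^5 (81*x^4 + 108*x^3 + 36*x^2) dx. Term by term:
    ∫_0^5 81*x^4 dx = 50625;  ∫_0^5 108*x^3 dx = 16875;  ∫_0^5 36*x^2 dx = 1500.
  Sum: 50625 + 16875 + 1500 = 69000.
Adding: ||u||_{H^1}^2 = 1087390/7 + 69000 = 1570390/7.


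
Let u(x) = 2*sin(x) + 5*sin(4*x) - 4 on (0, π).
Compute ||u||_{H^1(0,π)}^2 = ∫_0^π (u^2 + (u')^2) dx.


||u||_{H^1(0,π)}^2 = -32 + 465*π/2

u'(x) = 2*cos(x) + 20*cos(4*x).
Expand u² and (u')² and integrate term by term on (0, π), using: for integers n ≥ 1, ∫_0^π sin²(nx) dx = ∫_0^π cos²(nx) dx = π/2; for n ≠ n', ∫_0^π sin(nx)sin(n'x) dx = ∫_0^π cos(nx)cos(n'x) dx = 0; and by product-to-sum, ∫_0^π sin(nx)cos(n'x) dx = ½∫_0^π [sin((n+n')x) + sin((n−n')x)] dx, which is 0 when n+n' is even and 2n/(n²−n'²) when n+n' is odd (it need not vanish on (0, π)). For the constant mode: ∫_0^π 1 dx = π, ∫_0^π cos(nx) dx = 0, ∫_0^π sin(nx) dx = (1−(−1)^n)/n.
  u² squared terms: (-4)²·∫1 dx = 16·π = 16*π;  (2)²·∫sin(x)² dx = 4·π/2 = 2*π;  (5)²·∫sin(4x)² dx = 25·π/2 = 25*π/2.
  u² cross terms: 2·(-4)·(2)·∫1·sin(x) dx = -16·(2) = -32;  2·(-4)·(5)·∫1·sin(4x) dx = -40·(0) = 0;  2·(2)·(5)·∫sin(x)·sin(4x) dx = 20·(0) = 0.
  So ∫_0^π u² dx = 16*π + 2*π + 25*π/2 − 32 + 0 + 0 = -32 + 61*π/2.
  (u')² squared terms: (2)²·∫cos(x)² dx = 4·π/2 = 2*π;  (20)²·∫cos(4x)² dx = 400·π/2 = 200*π.
  (u')² cross terms: 2·(2)·(20)·∫cos(x)·cos(4x) dx = 80·(0) = 0.
  So ∫_0^π (u')² dx = 2*π + 200*π + 0 = 202*π.
||u||_{H^1}^2 = (-32 + 61*π/2) + (202*π) = -32 + 465*π/2.


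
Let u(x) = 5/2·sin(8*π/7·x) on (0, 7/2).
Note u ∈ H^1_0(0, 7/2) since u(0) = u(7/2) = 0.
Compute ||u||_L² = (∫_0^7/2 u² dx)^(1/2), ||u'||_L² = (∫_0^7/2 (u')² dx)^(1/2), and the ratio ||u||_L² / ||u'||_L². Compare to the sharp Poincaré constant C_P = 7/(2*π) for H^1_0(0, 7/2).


||u||_L² / ||u'||_L² = 7/(8*π) < C_P = 7/(2*π).

u(x) = 5/2·sin(8*π/7·x), so u'(x) = 20*π*cos(8*π*x/7)/7.
Writing u(x) = A·sin(kπx/L) with A = 5/2 and k = 4, use ∫_0^L sin²(kπx/L) dx = L/2 and ∫_0^L cos²(kπx/L) dx = L/2.
u² = 25/4·sin²(8*π/7·x) and (u')² = 400*π^2/49·cos²(8*π/7·x), and each of sin², cos² integrates to L/2 = 7/4 over (0, 7/2).
∫_0^7/2 u² dx = 175/16, so ||u||_L² = 5*sqrt(7)/4.
∫_0^7/2 (u')² dx = 100*π^2/7, so ||u'||_L² = 10*sqrt(7)*π/7.
Ratio ||u||_L² / ||u'||_L² = 7/(8*π).
Sharp Poincaré constant on H^1_0(0, 7/2) is C_P = L/π = 7/(2*π), achieved by sin(2*π/7·x).
This is the k = 4 harmonic; the ratio L/(kπ) is strictly less than C_P = L/π, consistent with the sharp inequality ||u||_L² ≤ C_P ||u'||_L².


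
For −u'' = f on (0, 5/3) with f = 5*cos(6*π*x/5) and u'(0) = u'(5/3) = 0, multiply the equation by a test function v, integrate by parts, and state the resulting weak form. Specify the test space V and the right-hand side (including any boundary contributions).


V = H^1(0, 5/3) (no boundary constraint on v; u is determined up to an additive constant); weak form: ∫_0^5/3 u'v' dx = ∫_0^5/3 (5*cos(6*π*x/5)) v dx for all v ∈ V.

Multiply both sides by a test function v and integrate from 0 to 5/3:
  ∫_0^5/3 −u''(x) v(x) dx = ∫_0^5/3 f(x) v(x) dx.
Integrate the LHS by parts once:
  ∫_0^5/3 −u'' v dx = −[u'(x) v(x)]_0^5/3 + ∫_0^5/3 u'(x) v'(x) dx.
Thus ∫_0^5/3 u'(x) v'(x) dx = ∫_0^5/3 f(x) v(x) dx + [u'(x) v(x)]_0^5/3.
Choose V so that boundary terms are either known or forced to vanish.
u has homogeneous Neumann: u'(0) = u'(5/3) = 0. So [u' v]_0^5/3 = 0·v(5/3) − 0·v(0) = 0 for any v; take V = H^1(0, 5/3).
Weak formulation: find u (satisfying any essential BC) such that ∫_0^5/3 u'(x) v'(x) dx = ∫_0^5/3 f v dx for all v ∈ V (homogeneous Neumann, so boundary terms vanish).
Substituting f(x) = 5*cos(6*π*x/5), the right-hand side is ∫_0^5/3 (5*cos(6*π*x/5)) v dx.
Compatibility check (pure Neumann): taking v ≡ 1 ∈ V gives 0 = ∫_0^5/3 f dx + (0) − (0), i.e. ∫_0^5/3 f dx must equal u'(0) − u'(5/3) = 0. Indeed ∫_0^5/3 (5*cos(6*π*x/5)) dx = 0, so the data are compatible. The solution is then unique only up to an additive constant (fix it e.g. by requiring ∫_0^5/3 u dx = 0).


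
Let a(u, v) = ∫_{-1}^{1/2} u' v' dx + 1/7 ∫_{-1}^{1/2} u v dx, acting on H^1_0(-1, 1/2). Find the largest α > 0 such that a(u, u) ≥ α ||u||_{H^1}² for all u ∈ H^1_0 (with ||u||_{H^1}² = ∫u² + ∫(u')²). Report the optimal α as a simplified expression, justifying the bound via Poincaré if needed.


α = (9 + 28*π^2)/(7*(9 + 4*π^2))

Coercivity of a(·,·) on H^1_0(-1, 1/2) means a(u, u) ≥ α ||u||_{H^1}² for every u ∈ H^1_0.
The interval has length L = 3/2, and Poincaré/coercivity depend only on L. Here a(u, u) = ∫(u')² + (1/7)·∫u².
Here 0 < c = 1/7 < 1. The condition a(u,u) ≥ α||u||_{H^1}² reads (1−α)∫(u')² ≥ (α−c)∫u². Any admissible α is ≤ 1 (rapidly oscillating u have ∫u²/∫(u')² → 0), and α = 1 would force 0 ≥ (1−c)∫u², impossible since c < 1; so 1−α > 0. By the sharp Poincaré inequality on H^1_0 of an interval of length L, ∫(u')² ≥ (π/L)²∫u² with equality for the first sine mode sin(π(x−x₀)/L) (x₀ the left endpoint), so the inequality holds for all u iff (1−α)(π/L)² ≥ α − c, i.e. α ≤ ((π/L)² + c)/((π/L)² + 1) = (1 + c(L/π)²)/(1 + (L/π)²). With (π/L)² = 4*π^2/9 and c = 1/7, the largest admissible constant is α = ((π/L)² + c)/((π/L)² + 1).
Simplifying, α = (9 + 28*π^2)/(7*(9 + 4*π^2)).


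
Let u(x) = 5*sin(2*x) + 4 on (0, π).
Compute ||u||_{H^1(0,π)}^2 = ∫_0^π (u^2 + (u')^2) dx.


||u||_{H^1(0,π)}^2 = 157*π/2

u'(x) = 10*cos(2*x).
Expand u² and (u')² and integrate term by term on (0, π), using: for integers n ≥ 1, ∫_0^π sin²(nx) dx = ∫_0^π cos²(nx) dx = π/2; for n ≠ n', ∫_0^π sin(nx)sin(n'x) dx = ∫_0^π cos(nx)cos(n'x) dx = 0; and by product-to-sum, ∫_0^π sin(nx)cos(n'x) dx = ½∫_0^π [sin((n+n')x) + sin((n−n')x)] dx, which is 0 when n+n' is even and 2n/(n²−n'²) when n+n' is odd (it need not vanish on (0, π)). For the constant mode: ∫_0^π 1 dx = π, ∫_0^π cos(nx) dx = 0, ∫_0^π sin(nx) dx = (1−(−1)^n)/n.
  u² squared terms: (4)²·∫1 dx = 16·π = 16*π;  (5)²·∫sin(2x)² dx = 25·π/2 = 25*π/2.
  u² cross terms: 2·(4)·(5)·∫1·sin(2x) dx = 40·(0) = 0.
  So ∫_0^π u² dx = 16*π + 25*π/2 + 0 = 57*π/2.
  (u')² squared terms: (10)²·∫cos(2x)² dx = 100·π/2 = 50*π.
  So ∫_0^π (u')² dx = 50*π.
||u||_{H^1}^2 = (57*π/2) + (50*π) = 157*π/2.


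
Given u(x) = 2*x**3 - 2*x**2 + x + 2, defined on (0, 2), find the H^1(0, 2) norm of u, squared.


||u||_{H^1}^2 = 15898/105

The H^1 norm (squared) on an interval (0, L) is
  ||u||_{H^1}^2 = ∫_0^L u(x)^2 dx + ∫_0^L u'(x)^2 dx.
Compute u'(x) = 6*x**2 - 4*x + 1.
Then u(x)^2 = 4*x**6 - 8*x**5 + 8*x**4 + 4*x**3 - 7*x**2 + 4*x + 4 and u'(x)^2 = 36*x**4 - 48*x**3 + 28*x**2 - 8*x + 1.
Integrate each monomial from 0 to 2 using ∫_0^2 c·x^n dx = c·2^(n+1)/(n+1):
  ∫_0^2 u(x)^2 dx = ∫_0^2 (4*x^6 - 8*x^5 + 8*x^4 + 4*x^3 - 7*x^2 + 4*x + 4) dx. Term by term:
    ∫_0^2 4*x^6 dx = 512/7;  ∫_0^2 -8*x^5 dx = -256/3;  ∫_0^2 8*x^4 dx = 256/5;
    ∫_0^2 4*x^3 dx = 16;  ∫_0^2 -7*x^2 dx = -56/3;  ∫_0^2 4*x dx = 8;
    ∫_0^2 4 dx = 8.
  Sum: 512/7 − 256/3 + 256/5 + 16 − 56/3 + 8 + 8 = 1832/35.
  ∫_0^2 u'(x)^2 dx = ∫_0^2 (36*x^4 - 48*x^3 + 28*x^2 - 8*x + 1) dx. Term by term:
    ∫_0^2 36*x^4 dx = 1152/5;  ∫_0^2 -48*x^3 dx = -192;  ∫_0^2 28*x^2 dx = 224/3;
    ∫_0^2 -8*x dx = -16;  ∫_0^2 1 dx = 2.
  Sum: 1152/5 − 192 + 224/3 − 16 + 2 = 1486/15.
Adding: ||u||_{H^1}^2 = 1832/35 + 1486/15 = 15898/105.


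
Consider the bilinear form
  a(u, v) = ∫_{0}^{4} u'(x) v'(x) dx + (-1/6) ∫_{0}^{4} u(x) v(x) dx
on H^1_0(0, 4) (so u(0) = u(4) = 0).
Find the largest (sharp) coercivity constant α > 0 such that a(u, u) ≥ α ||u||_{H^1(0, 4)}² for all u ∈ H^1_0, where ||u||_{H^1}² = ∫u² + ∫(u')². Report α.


α = (-8/3 + π^2)/(π^2 + 16)

Coercivity of a(·,·) on H^1_0(0, 4) means a(u, u) ≥ α ||u||_{H^1}² for every u ∈ H^1_0.
The interval has length L = 4, and Poincaré/coercivity depend only on L. Here a(u, u) = ∫(u')² + (-1/6)·∫u².
Here c = -1/6 < 0 with |c| < (π/L)² = π^2/16, so coercivity still holds. The condition a(u,u) ≥ α||u||_{H^1}² reads (1−α)∫(u')² ≥ (α−c)∫u². Any admissible α is ≤ 1 (rapidly oscillating u have ∫u²/∫(u')² → 0), and α = 1 would force 0 ≥ (1−c)∫u², impossible since c < 1; so 1−α > 0. By the sharp Poincaré inequality on H^1_0 of an interval of length L, ∫(u')² ≥ (π/L)²∫u² with equality for the first sine mode sin(π(x−x₀)/L) (x₀ the left endpoint), so the inequality holds for all u iff (1−α)(π/L)² ≥ α − c, i.e. α ≤ ((π/L)² + c)/((π/L)² + 1) = (1 + c(L/π)²)/(1 + (L/π)²). (Direct route, valid since c ≤ 0: Poincaré gives c∫u² ≥ c(L/π)²∫(u')², so a(u,u) ≥ (1 + c(L/π)²)∫(u')², while ||u||_{H^1}² ≤ (1 + (L/π)²)∫(u')²; dividing yields the same α.) With (π/L)² = π^2/16 and c = -1/6, the largest admissible constant is α = ((π/L)² + c)/((π/L)² + 1).
Simplifying, α = (-8/3 + π^2)/(π^2 + 16).


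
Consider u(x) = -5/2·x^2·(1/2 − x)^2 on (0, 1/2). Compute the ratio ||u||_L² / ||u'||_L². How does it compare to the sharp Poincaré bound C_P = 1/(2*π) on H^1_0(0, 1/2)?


||u||_L² / ||u'||_L² = sqrt(3)/12 < C_P = 1/(2*π).

u(x) = -5/2·x^2·(1/2 − x)^2, so u'(x) = 5*x*(-8*x^2 + 6*x - 1)/4.
u(x) = -5/2·x^2·(1/2 − x)^2 vanishes at x = 0 and x = 1/2, so u ∈ H^1_0(0, 1/2). Differentiate via the product rule and integrate the resulting polynomials term by term.
  ∫_0^1/2 u² dx = ∫_0^1/2 (25*x^8/4 - 25*x^7/2 + 75*x^6/8 - 25*x^5/8 + 25*x^4/64) dx. Term by term:
    ∫_0^1/2 25*x^8/4 dx = 25/18432;  ∫_0^1/2 -25*x^7/2 dx = -25/4096;  ∫_0^1/2 75*x^6/8 dx = 75/7168;
    ∫_0^1/2 -25*x^5/8 dx = -25/3072;  ∫_0^1/2 25*x^4/64 dx = 5/2048.
  Sum: 25/18432 − 25/4096 + 75/7168 − 25/3072 + 5/2048 = 5/258048.
  ∫_0^1/2 (u')² dx = ∫_0^1/2 (100*x^6 - 150*x^5 + 325*x^4/4 - 75*x^3/4 + 25*x^2/16) dx. Term by term:
    ∫_0^1/2 100*x^6 dx = 25/224;  ∫_0^1/2 -150*x^5 dx = -25/64;  ∫_0^1/2 325*x^4/4 dx = 65/128;
    ∫_0^1/2 -75*x^3/4 dx = -75/256;  ∫_0^1/2 25*x^2/16 dx = 25/384.
  Sum: 25/224 − 25/64 + 65/128 − 75/256 + 25/384 = 5/5376.
∫_0^1/2 u² dx = 5/258048, so ||u||_L² = sqrt(35)/1344.
∫_0^1/2 (u')² dx = 5/5376, so ||u'||_L² = sqrt(105)/336.
Ratio ||u||_L² / ||u'||_L² = sqrt(3)/12.
Sharp Poincaré constant on H^1_0(0, 1/2) is C_P = L/π = 1/(2*π), achieved by sin(2*π·x).
A polynomial bump cannot attain the sharp Poincaré constant (only the first sine eigenfunction does), so the ratio is strictly less than C_P, consistent with ||u||_L² ≤ C_P ||u'||_L².


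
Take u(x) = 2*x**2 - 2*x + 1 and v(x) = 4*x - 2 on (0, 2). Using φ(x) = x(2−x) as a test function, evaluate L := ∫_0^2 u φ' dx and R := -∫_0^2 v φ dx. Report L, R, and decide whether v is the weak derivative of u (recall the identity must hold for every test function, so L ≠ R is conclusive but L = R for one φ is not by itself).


LHS = -8/3, RHS = -8/3. Yes, v = u' weakly.

u(x) = 2*x**2 - 2*x + 1, classical derivative u'(x) = 4*x - 2.
φ(x) = x(2−x), so φ'(x) = 2 - 2*x.
Note φ(0) = φ(2) = 0, so the boundary term u·φ vanishes.
LHS = ∫_0^2 u(x) φ'(x) dx = ∫_0^2 (-4*x^3 + 8*x^2 - 6*x + 2) dx. Term by term:
  ∫_0^2 -4*x^3 dx = -16;  ∫_0^2 8*x^2 dx = 64/3;  ∫_0^2 -6*x dx = -12;
  ∫_0^2 2 dx = 4.
Sum: -16 + 64/3 − 12 + 4 = -8/3.
So LHS = -8/3.
∫_0^2 v(x) φ(x) dx = ∫_0^2 (-4*x^3 + 10*x^2 - 4*x) dx. Term by term:
  ∫_0^2 -4*x^3 dx = -16;  ∫_0^2 10*x^2 dx = 80/3;  ∫_0^2 -4*x dx = -8.
Sum: -16 + 80/3 − 8 = 8/3.
So RHS = -∫_0^2 v(x) φ(x) dx = -8/3.
LHS = RHS, so the identity holds for this test φ.
Moreover u is smooth here and v(x) = u'(x) = 4*x - 2 pointwise, so the identity holds for every test function. Hence v is the weak derivative of u.


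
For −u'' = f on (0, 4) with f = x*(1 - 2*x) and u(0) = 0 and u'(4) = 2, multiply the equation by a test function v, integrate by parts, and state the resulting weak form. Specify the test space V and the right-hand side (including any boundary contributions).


V = {v ∈ H^1(0, 4) : v(0) = 0} (test functions vanish at x = 0 where u is specified); weak form: ∫_0^4 u'v' dx = ∫_0^4 (x*(1 - 2*x)) v dx + 2·v(4) for all v ∈ V.

Multiply both sides by a test function v and integrate from 0 to 4:
  ∫_0^4 −u''(x) v(x) dx = ∫_0^4 f(x) v(x) dx.
Integrate the LHS by parts once:
  ∫_0^4 −u'' v dx = −[u'(x) v(x)]_0^4 + ∫_0^4 u'(x) v'(x) dx.
Thus ∫_0^4 u'(x) v'(x) dx = ∫_0^4 f(x) v(x) dx + [u'(x) v(x)]_0^4.
Choose V so that boundary terms are either known or forced to vanish.
Mixed BC: u(0) = 0 (Dirichlet) and u'(4) = 2 (Neumann). Define V = {v ∈ H^1(0, 4) : v(0) = 0}. Then [u' v]_0^4 = u'(4)·v(4) − u'(0)·0 = 2·v(4).
Weak formulation: find u (satisfying any essential BC) such that ∫_0^4 u'(x) v'(x) dx = ∫_0^4 f v dx + 2·v(4) for all v ∈ V (Dirichlet at 0 absorbed into V; Neumann datum at x = 4 contributes the boundary term).
Substituting f(x) = x*(1 - 2*x), the right-hand side is ∫_0^4 (x*(1 - 2*x)) v dx + 2·v(4).


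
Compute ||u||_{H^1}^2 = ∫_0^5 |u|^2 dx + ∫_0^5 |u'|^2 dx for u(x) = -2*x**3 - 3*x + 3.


||u||_{H^1}^2 = 521555/7

The H^1 norm (squared) on an interval (0, L) is
  ||u||_{H^1}^2 = ∫_0^L u(x)^2 dx + ∫_0^L u'(x)^2 dx.
Compute u'(x) = -6*x**2 - 3.
Then u(x)^2 = 4*x**6 + 12*x**4 - 12*x**3 + 9*x**2 - 18*x + 9 and u'(x)^2 = 36*x**4 + 36*x**2 + 9.
Integrate each monomial from 0 to 5 using ∫_0^5 c·x^n dx = c·5^(n+1)/(n+1):
  ∫_0^5 u(x)^2 dx = ∫_0^5 (4*x^6 + 12*x^4 - 12*x^3 + 9*x^2 - 18*x + 9) dx. Term by term:
    ∫_0^5 4*x^6 dx = 312500/7;  ∫_0^5 12*x^4 dx = 7500;  ∫_0^5 -12*x^3 dx = -1875;
    ∫_0^5 9*x^2 dx = 375;  ∫_0^5 -18*x dx = -225;  ∫_0^5 9 dx = 45.
  Sum: 312500/7 + 7500 − 1875 + 375 − 225 + 45 = 353240/7.
  ∫_0^5 u'(x)^2 dx = ∫_0^5 (36*x^4 + 36*x^2 + 9) dx. Term by term:
    ∫_0^5 36*x^4 dx = 22500;  ∫_0^5 36*x^2 dx = 1500;  ∫_0^5 9 dx = 45.
  Sum: 22500 + 1500 + 45 = 24045.
Adding: ||u||_{H^1}^2 = 353240/7 + 24045 = 521555/7.


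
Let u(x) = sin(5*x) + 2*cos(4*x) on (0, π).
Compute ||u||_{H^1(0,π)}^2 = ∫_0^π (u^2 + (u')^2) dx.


||u||_{H^1(0,π)}^2 = 680/9 + 47*π

u'(x) = -8*sin(4*x) + 5*cos(5*x).
Expand u² and (u')² and integrate term by term on (0, π), using: for integers n ≥ 1, ∫_0^π sin²(nx) dx = ∫_0^π cos²(nx) dx = π/2; for n ≠ n', ∫_0^π sin(nx)sin(n'x) dx = ∫_0^π cos(nx)cos(n'x) dx = 0; and by product-to-sum, ∫_0^π sin(nx)cos(n'x) dx = ½∫_0^π [sin((n+n')x) + sin((n−n')x)] dx, which is 0 when n+n' is even and 2n/(n²−n'²) when n+n' is odd (it need not vanish on (0, π)).
  u² squared terms: (2)²·∫cos(4x)² dx = 4·π/2 = 2*π;  (1)²·∫sin(5x)² dx = 1·π/2 = π/2.
  u² cross terms: 2·(2)·(1)·∫cos(4x)·sin(5x) dx = 4·(10/9) = 40/9.
  So ∫_0^π u² dx = 2*π + π/2 + 40/9 = 40/9 + 5*π/2.
  (u')² squared terms: (-8)²·∫sin(4x)² dx = 64·π/2 = 32*π;  (5)²·∫cos(5x)² dx = 25·π/2 = 25*π/2.
  (u')² cross terms: 2·(-8)·(5)·∫sin(4x)·cos(5x) dx = -80·(-8/9) = 640/9.
  So ∫_0^π (u')² dx = 32*π + 25*π/2 + 640/9 = 640/9 + 89*π/2.
||u||_{H^1}^2 = (40/9 + 5*π/2) + (640/9 + 89*π/2) = 680/9 + 47*π.


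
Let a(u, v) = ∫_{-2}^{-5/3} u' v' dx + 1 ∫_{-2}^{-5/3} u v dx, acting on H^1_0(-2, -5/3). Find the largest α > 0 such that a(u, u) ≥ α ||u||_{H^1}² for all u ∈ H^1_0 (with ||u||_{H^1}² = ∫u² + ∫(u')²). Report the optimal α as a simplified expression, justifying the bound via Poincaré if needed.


α = 1

Coercivity of a(·,·) on H^1_0(-2, -5/3) means a(u, u) ≥ α ||u||_{H^1}² for every u ∈ H^1_0.
The interval has length L = 1/3, and Poincaré/coercivity depend only on L. Here a(u, u) = ∫(u')² + (1)·∫u².
Here c = 1 ≥ 1, so a(u,u) = ∫(u')² + c∫u² ≥ ∫(u')² + ∫u² = ||u||_{H^1}², i.e. α = 1 works. No larger α is possible: a(u,u) ≥ α||u||_{H^1}² means (1−α)∫(u')² ≥ (α−c)∫u², and for the modes u_n = sin(nπ(x−x₀)/L) (x₀ the left endpoint) one has ∫u_n²/∫(u_n')² = (L/(nπ))² → 0, so a(u_n,u_n)/||u_n||_{H^1}² → 1. Hence the optimal constant is α = 1.
Therefore α = 1.


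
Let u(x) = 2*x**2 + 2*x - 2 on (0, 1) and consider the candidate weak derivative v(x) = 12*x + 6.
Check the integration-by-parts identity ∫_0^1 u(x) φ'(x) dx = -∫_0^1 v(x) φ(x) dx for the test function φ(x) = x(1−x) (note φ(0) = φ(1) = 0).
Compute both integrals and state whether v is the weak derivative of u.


LHS = -2/3, RHS = -2. No, v is not the weak derivative of u.

u(x) = 2*x**2 + 2*x - 2, classical derivative u'(x) = 4*x + 2.
φ(x) = x(1−x), so φ'(x) = 1 - 2*x.
Note φ(0) = φ(1) = 0, so the boundary term u·φ vanishes.
LHS = ∫_0^1 u(x) φ'(x) dx = ∫_0^1 (-4*x^3 - 2*x^2 + 6*x - 2) dx. Term by term:
  ∫_0^1 -4*x^3 dx = -1;  ∫_0^1 -2*x^2 dx = -2/3;  ∫_0^1 6*x dx = 3;
  ∫_0^1 -2 dx = -2.
Sum: -1 − 2/3 + 3 − 2 = -2/3.
So LHS = -2/3.
∫_0^1 v(x) φ(x) dx = ∫_0^1 (-12*x^3 + 6*x^2 + 6*x) dx. Term by term:
  ∫_0^1 -12*x^3 dx = -3;  ∫_0^1 6*x^2 dx = 2;  ∫_0^1 6*x dx = 3.
Sum: -3 + 2 + 3 = 2.
So RHS = -∫_0^1 v(x) φ(x) dx = -2.
LHS − RHS = 4/3 ≠ 0, so the identity fails.
(For a valid weak derivative the identity must hold for EVERY test function, in particular this one. The failure shows v is NOT the weak derivative of u.)
Correct weak derivative would be u'(x) = 4*x + 2.


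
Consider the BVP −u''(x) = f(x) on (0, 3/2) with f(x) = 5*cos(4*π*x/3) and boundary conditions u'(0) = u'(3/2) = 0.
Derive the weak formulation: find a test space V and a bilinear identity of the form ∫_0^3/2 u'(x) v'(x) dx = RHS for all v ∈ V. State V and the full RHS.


V = H^1(0, 3/2) (no boundary constraint on v; u is determined up to an additive constant); weak form: ∫_0^3/2 u'v' dx = ∫_0^3/2 (5*cos(4*π*x/3)) v dx for all v ∈ V.

Multiply both sides by a test function v and integrate from 0 to 3/2:
  ∫_0^3/2 −u''(x) v(x) dx = ∫_0^3/2 f(x) v(x) dx.
Integrate the LHS by parts once:
  ∫_0^3/2 −u'' v dx = −[u'(x) v(x)]_0^3/2 + ∫_0^3/2 u'(x) v'(x) dx.
Thus ∫_0^3/2 u'(x) v'(x) dx = ∫_0^3/2 f(x) v(x) dx + [u'(x) v(x)]_0^3/2.
Choose V so that boundary terms are either known or forced to vanish.
u has homogeneous Neumann: u'(0) = u'(3/2) = 0. So [u' v]_0^3/2 = 0·v(3/2) − 0·v(0) = 0 for any v; take V = H^1(0, 3/2).
Weak formulation: find u (satisfying any essential BC) such that ∫_0^3/2 u'(x) v'(x) dx = ∫_0^3/2 f v dx for all v ∈ V (homogeneous Neumann, so boundary terms vanish).
Substituting f(x) = 5*cos(4*π*x/3), the right-hand side is ∫_0^3/2 (5*cos(4*π*x/3)) v dx.
Compatibility check (pure Neumann): taking v ≡ 1 ∈ V gives 0 = ∫_0^3/2 f dx + (0) − (0), i.e. ∫_0^3/2 f dx must equal u'(0) − u'(3/2) = 0. Indeed ∫_0^3/2 (5*cos(4*π*x/3)) dx = 0, so the data are compatible. The solution is then unique only up to an additive constant (fix it e.g. by requiring ∫_0^3/2 u dx = 0).


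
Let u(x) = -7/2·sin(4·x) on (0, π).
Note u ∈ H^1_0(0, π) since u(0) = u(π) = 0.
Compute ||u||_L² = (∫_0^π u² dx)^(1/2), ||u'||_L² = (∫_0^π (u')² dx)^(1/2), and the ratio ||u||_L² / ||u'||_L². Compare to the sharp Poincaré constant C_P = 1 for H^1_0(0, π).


||u||_L² / ||u'||_L² = 1/4 < C_P = 1.

u(x) = -7/2·sin(4·x), so u'(x) = -14*cos(4*x).
Writing u(x) = A·sin(kπx/L) with A = -7/2 and k = 4, use ∫_0^L sin²(kπx/L) dx = L/2 and ∫_0^L cos²(kπx/L) dx = L/2.
u² = 49/4·sin²(4·x) and (u')² = 196·cos²(4·x), and each of sin², cos² integrates to L/2 = π/2 over (0, π).
∫_0^π u² dx = 49*π/8, so ||u||_L² = 7*sqrt(2)*sqrt(π)/4.
∫_0^π (u')² dx = 98*π, so ||u'||_L² = 7*sqrt(2)*sqrt(π).
Ratio ||u||_L² / ||u'||_L² = 1/4.
Sharp Poincaré constant on H^1_0(0, π) is C_P = L/π = 1, achieved by sin(x).
This is the k = 4 harmonic; the ratio L/(kπ) is strictly less than C_P = L/π, consistent with the sharp inequality ||u||_L² ≤ C_P ||u'||_L².


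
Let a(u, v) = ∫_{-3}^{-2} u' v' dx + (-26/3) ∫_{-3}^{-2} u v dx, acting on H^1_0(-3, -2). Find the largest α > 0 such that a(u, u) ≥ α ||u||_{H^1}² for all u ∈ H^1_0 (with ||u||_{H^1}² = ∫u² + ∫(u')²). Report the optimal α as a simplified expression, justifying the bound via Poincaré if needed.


α = (-26/3 + π^2)/(1 + π^2)

Coercivity of a(·,·) on H^1_0(-3, -2) means a(u, u) ≥ α ||u||_{H^1}² for every u ∈ H^1_0.
The interval has length L = 1, and Poincaré/coercivity depend only on L. Here a(u, u) = ∫(u')² + (-26/3)·∫u².
Here c = -26/3 < 0 with |c| < (π/L)² = π^2, so coercivity still holds. The condition a(u,u) ≥ α||u||_{H^1}² reads (1−α)∫(u')² ≥ (α−c)∫u². Any admissible α is ≤ 1 (rapidly oscillating u have ∫u²/∫(u')² → 0), and α = 1 would force 0 ≥ (1−c)∫u², impossible since c < 1; so 1−α > 0. By the sharp Poincaré inequality on H^1_0 of an interval of length L, ∫(u')² ≥ (π/L)²∫u² with equality for the first sine mode sin(π(x−x₀)/L) (x₀ the left endpoint), so the inequality holds for all u iff (1−α)(π/L)² ≥ α − c, i.e. α ≤ ((π/L)² + c)/((π/L)² + 1) = (1 + c(L/π)²)/(1 + (L/π)²). (Direct route, valid since c ≤ 0: Poincaré gives c∫u² ≥ c(L/π)²∫(u')², so a(u,u) ≥ (1 + c(L/π)²)∫(u')², while ||u||_{H^1}² ≤ (1 + (L/π)²)∫(u')²; dividing yields the same α.) With (π/L)² = π^2 and c = -26/3, the largest admissible constant is α = ((π/L)² + c)/((π/L)² + 1).
Simplifying, α = (-26/3 + π^2)/(1 + π^2).
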